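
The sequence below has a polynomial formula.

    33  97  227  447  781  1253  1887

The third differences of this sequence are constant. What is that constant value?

Δ: 64, 130, 220, 334, 472, 634
Δ²: 66, 90, 114, 138, 162
Δ³: 24, 24, 24, 24

24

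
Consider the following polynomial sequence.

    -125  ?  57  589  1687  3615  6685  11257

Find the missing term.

-125

Using the last 6 terms:
First differences: 532, 1098, 1928, 3070, 4572
Second differences: 566, 830, 1142, 1502
Third differences: 264, 312, 360
Fourth differences: 48, 48
Constant fourth difference = 48.
Extend backward: 264 − 48 = 216;  566 − 216 = 350;  532 − 350 = 182;  57 − 182 = -125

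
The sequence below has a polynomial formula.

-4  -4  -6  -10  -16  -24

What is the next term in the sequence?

First differences: 0, -2, -4, -6, -8
Second differences: -2, -2, -2, -2
The second differences are constant (-2).
-8 − 2 = -10;  -24 − 10 = -34

-34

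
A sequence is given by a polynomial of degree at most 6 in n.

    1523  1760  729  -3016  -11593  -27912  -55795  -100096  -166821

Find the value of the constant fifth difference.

-120

First differences: 237, -1031, -3745, -8577, -16319, -27883, -44301, -66725
Second differences: -1268, -2714, -4832, -7742, -11564, -16418, -22424
Third differences: -1446, -2118, -2910, -3822, -4854, -6006
Fourth differences: -672, -792, -912, -1032, -1152
Fifth differences: -120, -120, -120, -120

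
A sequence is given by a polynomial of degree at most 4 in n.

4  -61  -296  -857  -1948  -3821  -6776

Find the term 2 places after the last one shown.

-65, -235, -561, -1091, -1873, -2955
-170, -326, -530, -782, -1082
-156, -204, -252, -300
-48, -48, -48
Constant fourth difference = -48, so extend:
-300 − 48 = -348;  -1082 − 348 = -1430;  -2955 − 1430 = -4385;  -6776 − 4385 = -11161
-348 − 48 = -396;  -1430 − 396 = -1826;  -4385 − 1826 = -6211;  -11161 − 6211 = -17372

-17372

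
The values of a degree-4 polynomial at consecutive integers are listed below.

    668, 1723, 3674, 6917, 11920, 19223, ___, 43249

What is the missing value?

Using the first 6 terms:
First differences: 1055, 1951, 3243, 5003, 7303
Second differences: 896, 1292, 1760, 2300
Third differences: 396, 468, 540
Fourth differences: 72, 72
Constant fourth difference = 72.
Extend forward: 540 + 72 = 612;  2300 + 612 = 2912;  7303 + 2912 = 10215;  19223 + 10215 = 29438

29438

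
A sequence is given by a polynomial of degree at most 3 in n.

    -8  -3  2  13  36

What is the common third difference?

First differences: 5, 5, 11, 23
Second differences: 0, 6, 12
Third differences: 6, 6

6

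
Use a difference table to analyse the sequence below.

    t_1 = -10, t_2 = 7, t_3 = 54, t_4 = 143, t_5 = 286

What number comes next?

First differences: 17  47  89  143
Second differences: 30  42  54
Third differences: 12  12
The third differences are constant (12).
54 + 12 = 66;  143 + 66 = 209;  286 + 209 = 495

495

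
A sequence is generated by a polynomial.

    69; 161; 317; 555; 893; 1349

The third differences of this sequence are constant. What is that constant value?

D1: 92, 156, 238, 338, 456
D2: 64, 82, 100, 118
D3: 18, 18, 18

18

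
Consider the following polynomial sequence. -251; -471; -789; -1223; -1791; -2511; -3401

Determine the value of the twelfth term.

-220, -318, -434, -568, -720, -890
-98, -116, -134, -152, -170
-18, -18, -18, -18
The third differences are constant (-18).
-170 − 18 = -188;  -890 − 188 = -1078;  -3401 − 1078 = -4479
-188 − 18 = -206;  -1078 − 206 = -1284;  -4479 − 1284 = -5763
-206 − 18 = -224;  -1284 − 224 = -1508;  -5763 − 1508 = -7271
-224 − 18 = -242;  -1508 − 242 = -1750;  -7271 − 1750 = -9021
-242 − 18 = -260;  -1750 − 260 = -2010;  -9021 − 2010 = -11031

-11031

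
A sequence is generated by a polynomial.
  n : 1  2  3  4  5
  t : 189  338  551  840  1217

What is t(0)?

D1: 149  213  289  377
D2: 64  76  88
D3: 12  12
The third differences are constant at 12.
Work back: 64 − 12 = 52;  149 − 52 = 97;  189 − 97 = 92

92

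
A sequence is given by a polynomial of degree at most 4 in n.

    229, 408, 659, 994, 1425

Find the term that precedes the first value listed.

Δ: 179, 251, 335, 431
Δ²: 72, 84, 96
Δ³: 12, 12
The third differences are constant at 12.
Work back: 72 − 12 = 60;  179 − 60 = 119;  229 − 119 = 110

110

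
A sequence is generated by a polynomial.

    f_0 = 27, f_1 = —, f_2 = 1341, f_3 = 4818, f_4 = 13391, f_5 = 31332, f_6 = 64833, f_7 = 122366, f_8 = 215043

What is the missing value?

Using the last 7 terms:
Δ: 3477  8573  17941  33501  57533  92677
Δ²: 5096  9368  15560  24032  35144
Δ³: 4272  6192  8472  11112
Δ⁴: 1920  2280  2640
Δ⁵: 360  360
Constant fifth difference = 360.
Extend backward: 1920 − 360 = 1560;  4272 − 1560 = 2712;  5096 − 2712 = 2384;  3477 − 2384 = 1093;  1341 − 1093 = 248

248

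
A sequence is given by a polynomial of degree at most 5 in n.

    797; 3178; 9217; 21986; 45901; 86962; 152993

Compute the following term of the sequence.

253882

2381  6039  12769  23915  41061  66031
3658  6730  11146  17146  24970
3072  4416  6000  7824
1344  1584  1824
240  240
Fifth differences constant at 240.
1824 + 240 = 2064;  7824 + 2064 = 9888;  24970 + 9888 = 34858;  66031 + 34858 = 100889;  152993 + 100889 = 253882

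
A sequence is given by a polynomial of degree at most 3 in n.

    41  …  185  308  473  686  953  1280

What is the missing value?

Using the last 6 terms:
123  165  213  267  327
42  48  54  60
6  6  6
Constant third difference = 6.
Extend backward: 42 − 6 = 36;  123 − 36 = 87;  185 − 87 = 98

98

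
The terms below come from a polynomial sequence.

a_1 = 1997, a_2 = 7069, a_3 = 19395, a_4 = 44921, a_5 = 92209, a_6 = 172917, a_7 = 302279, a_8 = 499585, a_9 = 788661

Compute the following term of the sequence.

1198349

5072 , 12326 , 25526 , 47288 , 80708 , 129362 , 197306 , 289076
7254 , 13200 , 21762 , 33420 , 48654 , 67944 , 91770
5946 , 8562 , 11658 , 15234 , 19290 , 23826
2616 , 3096 , 3576 , 4056 , 4536
480 , 480 , 480 , 480
Fifth differences constant at 480.
4536 + 480 = 5016;  23826 + 5016 = 28842;  91770 + 28842 = 120612;  289076 + 120612 = 409688;  788661 + 409688 = 1198349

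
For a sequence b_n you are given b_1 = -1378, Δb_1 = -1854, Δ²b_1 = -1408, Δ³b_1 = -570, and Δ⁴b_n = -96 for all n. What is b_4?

-11734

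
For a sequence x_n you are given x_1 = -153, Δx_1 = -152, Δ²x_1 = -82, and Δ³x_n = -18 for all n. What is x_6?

-1913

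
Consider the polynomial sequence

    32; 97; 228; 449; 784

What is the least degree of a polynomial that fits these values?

First differences: 65, 131, 221, 335
Second differences: 66, 90, 114
Third differences: 24, 24
The third differences are constant, so the polynomial has degree 3.

3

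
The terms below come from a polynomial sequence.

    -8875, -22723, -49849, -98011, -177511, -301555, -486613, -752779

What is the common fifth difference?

Δ: -13848, -27126, -48162, -79500, -124044, -185058, -266166
Δ²: -13278, -21036, -31338, -44544, -61014, -81108
Δ³: -7758, -10302, -13206, -16470, -20094
Δ⁴: -2544, -2904, -3264, -3624
Δ⁵: -360, -360, -360

-360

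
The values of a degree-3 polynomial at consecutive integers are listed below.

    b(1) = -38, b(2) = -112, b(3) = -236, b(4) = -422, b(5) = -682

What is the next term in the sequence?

-1028

First differences: -74 , -124 , -186 , -260
Second differences: -50 , -62 , -74
Third differences: -12 , -12
Third differences constant at -12.
-74 − 12 = -86;  -260 − 86 = -346;  -682 − 346 = -1028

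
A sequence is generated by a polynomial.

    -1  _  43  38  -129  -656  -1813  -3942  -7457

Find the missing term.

Using the last 7 terms:
D1: -5  -167  -527  -1157  -2129  -3515
D2: -162  -360  -630  -972  -1386
D3: -198  -270  -342  -414
D4: -72  -72  -72
Constant fourth difference = -72.
Extend backward: -198 + 72 = -126;  -162 + 126 = -36;  -5 + 36 = 31;  43 − 31 = 12

12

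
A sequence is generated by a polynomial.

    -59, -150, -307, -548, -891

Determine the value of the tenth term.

-4766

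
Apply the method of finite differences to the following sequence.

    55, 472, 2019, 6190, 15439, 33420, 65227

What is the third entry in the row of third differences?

3654

D1: 417, 1547, 4171, 9249, 17981, 31807
D2: 1130, 2624, 5078, 8732, 13826
D3: 1494, 2454, 3654, 5094
D4: 960, 1200, 1440
D5: 240, 240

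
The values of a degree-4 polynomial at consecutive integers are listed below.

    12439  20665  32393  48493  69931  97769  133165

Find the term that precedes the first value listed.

6941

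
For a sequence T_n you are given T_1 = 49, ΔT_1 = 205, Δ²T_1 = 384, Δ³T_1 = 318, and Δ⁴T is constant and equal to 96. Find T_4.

Build the table forward from the leading diagonal:
Fourth differences: 96  96  96  96
Third differences: 318  414  510  606
Second differences: 384  702  1116  1626
First differences: 205  589  1291  2407
T: 49  254  843  2134

2134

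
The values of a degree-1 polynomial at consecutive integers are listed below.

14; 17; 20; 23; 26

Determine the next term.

29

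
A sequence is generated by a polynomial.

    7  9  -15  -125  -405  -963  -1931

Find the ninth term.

-5745

Δ: 2  -24  -110  -280  -558  -968
Δ²: -26  -86  -170  -278  -410
Δ³: -60  -84  -108  -132
Δ⁴: -24  -24  -24
Constant fourth difference = -24, so extend:
-132 − 24 = -156;  -410 − 156 = -566;  -968 − 566 = -1534;  -1931 − 1534 = -3465
-156 − 24 = -180;  -566 − 180 = -746;  -1534 − 746 = -2280;  -3465 − 2280 = -5745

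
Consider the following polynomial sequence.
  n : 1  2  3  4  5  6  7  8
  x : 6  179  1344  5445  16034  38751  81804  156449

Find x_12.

1129629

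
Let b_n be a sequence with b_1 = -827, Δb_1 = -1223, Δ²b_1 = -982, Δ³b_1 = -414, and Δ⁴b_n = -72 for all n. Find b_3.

-4255

Build the table forward from the leading diagonal:
Fourth differences: -72  -72  -72
Third differences: -414  -486  -558
Second differences: -982  -1396  -1882
First differences: -1223  -2205  -3601
b: -827  -2050  -4255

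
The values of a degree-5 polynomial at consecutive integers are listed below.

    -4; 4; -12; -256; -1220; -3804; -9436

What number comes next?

-20192

Δ: 8, -16, -244, -964, -2584, -5632
Δ²: -24, -228, -720, -1620, -3048
Δ³: -204, -492, -900, -1428
Δ⁴: -288, -408, -528
Δ⁵: -120, -120
Constant fifth difference = -120, so extend:
-528 − 120 = -648;  -1428 − 648 = -2076;  -3048 − 2076 = -5124;  -5632 − 5124 = -10756;  -9436 − 10756 = -20192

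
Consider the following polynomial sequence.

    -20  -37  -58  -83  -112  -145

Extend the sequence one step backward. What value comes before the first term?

First differences: -17, -21, -25, -29, -33
Second differences: -4, -4, -4, -4
The second differences are constant at -4.
Work back: -17 + 4 = -13;  -20 + 13 = -7

-7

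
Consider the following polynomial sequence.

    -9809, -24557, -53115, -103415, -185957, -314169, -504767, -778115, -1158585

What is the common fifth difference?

-360

Δ: -14748, -28558, -50300, -82542, -128212, -190598, -273348, -380470
Δ²: -13810, -21742, -32242, -45670, -62386, -82750, -107122
Δ³: -7932, -10500, -13428, -16716, -20364, -24372
Δ⁴: -2568, -2928, -3288, -3648, -4008
Δ⁵: -360, -360, -360, -360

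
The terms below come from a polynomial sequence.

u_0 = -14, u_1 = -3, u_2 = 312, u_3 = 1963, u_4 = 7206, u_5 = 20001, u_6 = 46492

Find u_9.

312421

11, 315, 1651, 5243, 12795, 26491
304, 1336, 3592, 7552, 13696
1032, 2256, 3960, 6144
1224, 1704, 2184
480, 480
Constant fifth difference = 480, so extend:
2184 + 480 = 2664;  6144 + 2664 = 8808;  13696 + 8808 = 22504;  26491 + 22504 = 48995;  46492 + 48995 = 95487
2664 + 480 = 3144;  8808 + 3144 = 11952;  22504 + 11952 = 34456;  48995 + 34456 = 83451;  95487 + 83451 = 178938
3144 + 480 = 3624;  11952 + 3624 = 15576;  34456 + 15576 = 50032;  83451 + 50032 = 133483;  178938 + 133483 = 312421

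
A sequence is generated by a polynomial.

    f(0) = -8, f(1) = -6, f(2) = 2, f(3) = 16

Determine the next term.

2, 8, 14
6, 6
The second differences are constant (6).
14 + 6 = 20;  16 + 20 = 36

36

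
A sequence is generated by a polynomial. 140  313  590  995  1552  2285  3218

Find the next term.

4375

Δ: 173 , 277 , 405 , 557 , 733 , 933
Δ²: 104 , 128 , 152 , 176 , 200
Δ³: 24 , 24 , 24 , 24
The third differences are constant (24).
200 + 24 = 224;  933 + 224 = 1157;  3218 + 1157 = 4375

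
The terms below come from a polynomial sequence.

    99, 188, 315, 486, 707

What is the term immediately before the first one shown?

42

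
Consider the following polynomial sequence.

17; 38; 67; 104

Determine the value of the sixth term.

D1: 21 , 29 , 37
D2: 8 , 8
Second differences constant at 8.
37 + 8 = 45;  104 + 45 = 149
45 + 8 = 53;  149 + 53 = 202

202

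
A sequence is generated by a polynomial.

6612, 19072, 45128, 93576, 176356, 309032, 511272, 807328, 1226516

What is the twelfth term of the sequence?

3602072

Δ: 12460 , 26056 , 48448 , 82780 , 132676 , 202240 , 296056 , 419188
Δ²: 13596 , 22392 , 34332 , 49896 , 69564 , 93816 , 123132
Δ³: 8796 , 11940 , 15564 , 19668 , 24252 , 29316
Δ⁴: 3144 , 3624 , 4104 , 4584 , 5064
Δ⁵: 480 , 480 , 480 , 480
Fifth differences constant at 480.
5064 + 480 = 5544;  29316 + 5544 = 34860;  123132 + 34860 = 157992;  419188 + 157992 = 577180;  1226516 + 577180 = 1803696
5544 + 480 = 6024;  34860 + 6024 = 40884;  157992 + 40884 = 198876;  577180 + 198876 = 776056;  1803696 + 776056 = 2579752
6024 + 480 = 6504;  40884 + 6504 = 47388;  198876 + 47388 = 246264;  776056 + 246264 = 1022320;  2579752 + 1022320 = 3602072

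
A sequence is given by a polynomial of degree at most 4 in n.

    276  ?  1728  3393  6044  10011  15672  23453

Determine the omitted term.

767

Using the last 6 terms:
1665  2651  3967  5661  7781
986  1316  1694  2120
330  378  426
48  48
Constant fourth difference = 48.
Extend backward: 330 − 48 = 282;  986 − 282 = 704;  1665 − 704 = 961;  1728 − 961 = 767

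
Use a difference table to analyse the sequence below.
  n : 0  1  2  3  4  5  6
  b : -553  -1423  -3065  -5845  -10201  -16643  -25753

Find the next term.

First differences: -870 , -1642 , -2780 , -4356 , -6442 , -9110
Second differences: -772 , -1138 , -1576 , -2086 , -2668
Third differences: -366 , -438 , -510 , -582
Fourth differences: -72 , -72 , -72
The fourth differences are constant (-72).
-582 − 72 = -654;  -2668 − 654 = -3322;  -9110 − 3322 = -12432;  -25753 − 12432 = -38185

-38185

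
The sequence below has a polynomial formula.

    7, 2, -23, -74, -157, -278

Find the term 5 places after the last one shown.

First differences: -5, -25, -51, -83, -121
Second differences: -20, -26, -32, -38
Third differences: -6, -6, -6
Third differences constant at -6.
-38 − 6 = -44;  -121 − 44 = -165;  -278 − 165 = -443
-44 − 6 = -50;  -165 − 50 = -215;  -443 − 215 = -658
-50 − 6 = -56;  -215 − 56 = -271;  -658 − 271 = -929
-56 − 6 = -62;  -271 − 62 = -333;  -929 − 333 = -1262
-62 − 6 = -68;  -333 − 68 = -401;  -1262 − 401 = -1663

-1663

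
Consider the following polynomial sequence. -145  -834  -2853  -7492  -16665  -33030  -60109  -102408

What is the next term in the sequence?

-165537

Δ: -689, -2019, -4639, -9173, -16365, -27079, -42299
Δ²: -1330, -2620, -4534, -7192, -10714, -15220
Δ³: -1290, -1914, -2658, -3522, -4506
Δ⁴: -624, -744, -864, -984
Δ⁵: -120, -120, -120
The fifth differences are constant (-120).
-984 − 120 = -1104;  -4506 − 1104 = -5610;  -15220 − 5610 = -20830;  -42299 − 20830 = -63129;  -102408 − 63129 = -165537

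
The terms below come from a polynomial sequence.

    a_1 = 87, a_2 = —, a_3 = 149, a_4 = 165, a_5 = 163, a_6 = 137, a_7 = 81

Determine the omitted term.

Using the last 5 terms:
16  -2  -26  -56
-18  -24  -30
-6  -6
Constant third difference = -6.
Extend backward: -18 + 6 = -12;  16 + 12 = 28;  149 − 28 = 121

121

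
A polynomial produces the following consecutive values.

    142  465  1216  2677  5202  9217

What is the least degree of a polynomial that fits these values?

D1: 323, 751, 1461, 2525, 4015
D2: 428, 710, 1064, 1490
D3: 282, 354, 426
D4: 72, 72
The fourth differences are constant, so the polynomial has degree 4.

4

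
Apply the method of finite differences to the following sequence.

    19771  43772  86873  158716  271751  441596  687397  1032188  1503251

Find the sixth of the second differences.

First differences: 24001, 43101, 71843, 113035, 169845, 245801, 344791, 471063
Second differences: 19100, 28742, 41192, 56810, 75956, 98990, 126272
Third differences: 9642, 12450, 15618, 19146, 23034, 27282
Fourth differences: 2808, 3168, 3528, 3888, 4248
Fifth differences: 360, 360, 360, 360

98990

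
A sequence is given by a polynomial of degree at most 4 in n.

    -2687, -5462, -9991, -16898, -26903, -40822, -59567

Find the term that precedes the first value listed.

Δ: -2775, -4529, -6907, -10005, -13919, -18745
Δ²: -1754, -2378, -3098, -3914, -4826
Δ³: -624, -720, -816, -912
Δ⁴: -96, -96, -96
The fourth differences are constant at -96.
Work back: -624 + 96 = -528;  -1754 + 528 = -1226;  -2775 + 1226 = -1549;  -2687 + 1549 = -1138

-1138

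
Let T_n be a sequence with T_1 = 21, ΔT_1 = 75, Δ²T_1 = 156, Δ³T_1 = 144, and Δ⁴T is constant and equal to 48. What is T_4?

858

Build the table forward from the leading diagonal:
Δ⁴: 48  48  48  48
Δ³: 144  192  240  288
Δ²: 156  300  492  732
Δ: 75  231  531  1023
T: 21  96  327  858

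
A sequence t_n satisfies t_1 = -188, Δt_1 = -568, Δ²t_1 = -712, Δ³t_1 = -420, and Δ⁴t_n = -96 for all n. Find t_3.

-2036

Build the table forward from the leading diagonal:
D4: -96, -96, -96
D3: -420, -516, -612
D2: -712, -1132, -1648
D1: -568, -1280, -2412
t: -188, -756, -2036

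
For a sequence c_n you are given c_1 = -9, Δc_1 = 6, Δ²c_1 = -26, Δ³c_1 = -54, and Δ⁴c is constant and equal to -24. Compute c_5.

Build the table forward from the leading diagonal:
D4: -24  -24  -24  -24  -24
D3: -54  -78  -102  -126  -150
D2: -26  -80  -158  -260  -386
D1: 6  -20  -100  -258  -518
c: -9  -3  -23  -123  -381

-381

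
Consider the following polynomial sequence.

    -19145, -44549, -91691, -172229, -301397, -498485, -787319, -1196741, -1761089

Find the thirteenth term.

-6473741

-25404, -47142, -80538, -129168, -197088, -288834, -409422, -564348
-21738, -33396, -48630, -67920, -91746, -120588, -154926
-11658, -15234, -19290, -23826, -28842, -34338
-3576, -4056, -4536, -5016, -5496
-480, -480, -480, -480
Fifth differences constant at -480.
-5496 − 480 = -5976;  -34338 − 5976 = -40314;  -154926 − 40314 = -195240;  -564348 − 195240 = -759588;  -1761089 − 759588 = -2520677
-5976 − 480 = -6456;  -40314 − 6456 = -46770;  -195240 − 46770 = -242010;  -759588 − 242010 = -1001598;  -2520677 − 1001598 = -3522275
-6456 − 480 = -6936;  -46770 − 6936 = -53706;  -242010 − 53706 = -295716;  -1001598 − 295716 = -1297314;  -3522275 − 1297314 = -4819589
-6936 − 480 = -7416;  -53706 − 7416 = -61122;  -295716 − 61122 = -356838;  -1297314 − 356838 = -1654152;  -4819589 − 1654152 = -6473741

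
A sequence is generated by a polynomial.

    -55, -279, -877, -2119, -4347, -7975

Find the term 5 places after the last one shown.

-66645

First differences: -224, -598, -1242, -2228, -3628
Second differences: -374, -644, -986, -1400
Third differences: -270, -342, -414
Fourth differences: -72, -72
The fourth differences are constant (-72).
-414 − 72 = -486;  -1400 − 486 = -1886;  -3628 − 1886 = -5514;  -7975 − 5514 = -13489
-486 − 72 = -558;  -1886 − 558 = -2444;  -5514 − 2444 = -7958;  -13489 − 7958 = -21447
-558 − 72 = -630;  -2444 − 630 = -3074;  -7958 − 3074 = -11032;  -21447 − 11032 = -32479
-630 − 72 = -702;  -3074 − 702 = -3776;  -11032 − 3776 = -14808;  -32479 − 14808 = -47287
-702 − 72 = -774;  -3776 − 774 = -4550;  -14808 − 4550 = -19358;  -47287 − 19358 = -66645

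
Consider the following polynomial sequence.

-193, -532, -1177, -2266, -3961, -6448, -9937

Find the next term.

-14662

D1: -339, -645, -1089, -1695, -2487, -3489
D2: -306, -444, -606, -792, -1002
D3: -138, -162, -186, -210
D4: -24, -24, -24
The fourth differences are constant (-24).
-210 − 24 = -234;  -1002 − 234 = -1236;  -3489 − 1236 = -4725;  -9937 − 4725 = -14662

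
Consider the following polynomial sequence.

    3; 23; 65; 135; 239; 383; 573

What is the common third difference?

First differences: 20, 42, 70, 104, 144, 190
Second differences: 22, 28, 34, 40, 46
Third differences: 6, 6, 6, 6

6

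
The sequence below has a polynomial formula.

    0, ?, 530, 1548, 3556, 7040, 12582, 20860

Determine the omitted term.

112

Using the last 6 terms:
1018, 2008, 3484, 5542, 8278
990, 1476, 2058, 2736
486, 582, 678
96, 96
Constant fourth difference = 96.
Extend backward: 486 − 96 = 390;  990 − 390 = 600;  1018 − 600 = 418;  530 − 418 = 112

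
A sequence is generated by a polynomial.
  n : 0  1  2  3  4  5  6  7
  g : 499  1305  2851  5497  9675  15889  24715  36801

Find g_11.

133225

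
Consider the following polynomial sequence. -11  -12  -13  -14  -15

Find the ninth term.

-19

-1  -1  -1  -1
Constant first difference = -1, so extend:
-15 − 1 = -16
-16 − 1 = -17
-17 − 1 = -18
-18 − 1 = -19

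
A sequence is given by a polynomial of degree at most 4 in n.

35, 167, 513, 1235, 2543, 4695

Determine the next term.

7997

First differences: 132, 346, 722, 1308, 2152
Second differences: 214, 376, 586, 844
Third differences: 162, 210, 258
Fourth differences: 48, 48
Fourth differences constant at 48.
258 + 48 = 306;  844 + 306 = 1150;  2152 + 1150 = 3302;  4695 + 3302 = 7997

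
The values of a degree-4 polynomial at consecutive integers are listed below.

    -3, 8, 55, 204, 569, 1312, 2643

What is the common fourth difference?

48

D1: 11, 47, 149, 365, 743, 1331
D2: 36, 102, 216, 378, 588
D3: 66, 114, 162, 210
D4: 48, 48, 48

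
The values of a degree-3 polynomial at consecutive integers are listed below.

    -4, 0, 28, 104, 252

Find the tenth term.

D1: 4, 28, 76, 148
D2: 24, 48, 72
D3: 24, 24
Constant third difference = 24, so extend:
72 + 24 = 96;  148 + 96 = 244;  252 + 244 = 496
96 + 24 = 120;  244 + 120 = 364;  496 + 364 = 860
120 + 24 = 144;  364 + 144 = 508;  860 + 508 = 1368
144 + 24 = 168;  508 + 168 = 676;  1368 + 676 = 2044
168 + 24 = 192;  676 + 192 = 868;  2044 + 868 = 2912

2912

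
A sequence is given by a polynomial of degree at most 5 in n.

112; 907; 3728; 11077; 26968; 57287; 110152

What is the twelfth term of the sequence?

Δ: 795, 2821, 7349, 15891, 30319, 52865
Δ²: 2026, 4528, 8542, 14428, 22546
Δ³: 2502, 4014, 5886, 8118
Δ⁴: 1512, 1872, 2232
Δ⁵: 360, 360
Constant fifth difference = 360, so extend:
2232 + 360 = 2592;  8118 + 2592 = 10710;  22546 + 10710 = 33256;  52865 + 33256 = 86121;  110152 + 86121 = 196273
2592 + 360 = 2952;  10710 + 2952 = 13662;  33256 + 13662 = 46918;  86121 + 46918 = 133039;  196273 + 133039 = 329312
2952 + 360 = 3312;  13662 + 3312 = 16974;  46918 + 16974 = 63892;  133039 + 63892 = 196931;  329312 + 196931 = 526243
3312 + 360 = 3672;  16974 + 3672 = 20646;  63892 + 20646 = 84538;  196931 + 84538 = 281469;  526243 + 281469 = 807712
3672 + 360 = 4032;  20646 + 4032 = 24678;  84538 + 24678 = 109216;  281469 + 109216 = 390685;  807712 + 390685 = 1198397

1198397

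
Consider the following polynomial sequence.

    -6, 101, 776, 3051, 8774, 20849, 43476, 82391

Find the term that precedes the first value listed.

Δ: 107, 675, 2275, 5723, 12075, 22627, 38915
Δ²: 568, 1600, 3448, 6352, 10552, 16288
Δ³: 1032, 1848, 2904, 4200, 5736
Δ⁴: 816, 1056, 1296, 1536
Δ⁵: 240, 240, 240
The fifth differences are constant at 240.
Work back: 816 − 240 = 576;  1032 − 576 = 456;  568 − 456 = 112;  107 − 112 = -5;  -6 + 5 = -1

-1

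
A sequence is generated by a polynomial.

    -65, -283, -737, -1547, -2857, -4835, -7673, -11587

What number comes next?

First differences: -218  -454  -810  -1310  -1978  -2838  -3914
Second differences: -236  -356  -500  -668  -860  -1076
Third differences: -120  -144  -168  -192  -216
Fourth differences: -24  -24  -24  -24
Fourth differences constant at -24.
-216 − 24 = -240;  -1076 − 240 = -1316;  -3914 − 1316 = -5230;  -11587 − 5230 = -16817

-16817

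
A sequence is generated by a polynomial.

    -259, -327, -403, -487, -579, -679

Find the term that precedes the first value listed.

First differences: -68, -76, -84, -92, -100
Second differences: -8, -8, -8, -8
The second differences are constant at -8.
Work back: -68 + 8 = -60;  -259 + 60 = -199

-199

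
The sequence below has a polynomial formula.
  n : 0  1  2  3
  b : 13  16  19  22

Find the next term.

D1: 3, 3, 3
Constant first difference = 3, so extend:
22 + 3 = 25

25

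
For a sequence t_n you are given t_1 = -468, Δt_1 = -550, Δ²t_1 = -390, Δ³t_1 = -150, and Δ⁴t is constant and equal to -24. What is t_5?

-5632

Build the table forward from the leading diagonal:
Δ⁴: -24  -24  -24  -24  -24
Δ³: -150  -174  -198  -222  -246
Δ²: -390  -540  -714  -912  -1134
Δ: -550  -940  -1480  -2194  -3106
t: -468  -1018  -1958  -3438  -5632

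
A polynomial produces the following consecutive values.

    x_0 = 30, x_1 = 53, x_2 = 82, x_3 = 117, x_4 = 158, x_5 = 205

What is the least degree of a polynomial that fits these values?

2

D1: 23, 29, 35, 41, 47
D2: 6, 6, 6, 6
The second differences are constant, so the polynomial has degree 2.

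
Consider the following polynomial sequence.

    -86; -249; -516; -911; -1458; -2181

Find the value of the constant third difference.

Δ: -163, -267, -395, -547, -723
Δ²: -104, -128, -152, -176
Δ³: -24, -24, -24

-24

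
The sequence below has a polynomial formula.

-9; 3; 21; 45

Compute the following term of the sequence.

75

First differences: 12, 18, 24
Second differences: 6, 6
Second differences constant at 6.
24 + 6 = 30;  45 + 30 = 75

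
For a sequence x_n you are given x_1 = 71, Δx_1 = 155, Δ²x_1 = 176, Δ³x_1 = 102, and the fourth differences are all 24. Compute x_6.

3746

Build the table forward from the leading diagonal:
Δ⁴: 24  24  24  24  24  24
Δ³: 102  126  150  174  198  222
Δ²: 176  278  404  554  728  926
Δ: 155  331  609  1013  1567  2295
x: 71  226  557  1166  2179  3746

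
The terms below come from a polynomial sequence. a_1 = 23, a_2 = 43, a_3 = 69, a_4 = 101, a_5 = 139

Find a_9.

351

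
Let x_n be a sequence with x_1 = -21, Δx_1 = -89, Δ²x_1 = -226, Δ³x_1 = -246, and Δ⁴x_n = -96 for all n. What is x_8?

-17360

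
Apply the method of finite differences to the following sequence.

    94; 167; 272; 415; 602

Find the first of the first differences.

D1: 73, 105, 143, 187
D2: 32, 38, 44
D3: 6, 6

73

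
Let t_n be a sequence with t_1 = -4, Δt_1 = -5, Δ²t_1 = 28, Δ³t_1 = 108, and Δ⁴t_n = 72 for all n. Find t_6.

Build the table forward from the leading diagonal:
Δ⁴: 72  72  72  72  72  72
Δ³: 108  180  252  324  396  468
Δ²: 28  136  316  568  892  1288
Δ: -5  23  159  475  1043  1935
t: -4  -9  14  173  648  1691

1691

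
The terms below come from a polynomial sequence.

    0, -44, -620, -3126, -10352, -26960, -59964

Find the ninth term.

-217856

D1: -44 , -576 , -2506 , -7226 , -16608 , -33004
D2: -532 , -1930 , -4720 , -9382 , -16396
D3: -1398 , -2790 , -4662 , -7014
D4: -1392 , -1872 , -2352
D5: -480 , -480
Fifth differences constant at -480.
-2352 − 480 = -2832;  -7014 − 2832 = -9846;  -16396 − 9846 = -26242;  -33004 − 26242 = -59246;  -59964 − 59246 = -119210
-2832 − 480 = -3312;  -9846 − 3312 = -13158;  -26242 − 13158 = -39400;  -59246 − 39400 = -98646;  -119210 − 98646 = -217856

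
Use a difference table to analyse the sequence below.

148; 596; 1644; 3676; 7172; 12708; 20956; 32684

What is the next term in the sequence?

48756

Δ: 448, 1048, 2032, 3496, 5536, 8248, 11728
Δ²: 600, 984, 1464, 2040, 2712, 3480
Δ³: 384, 480, 576, 672, 768
Δ⁴: 96, 96, 96, 96
Fourth differences constant at 96.
768 + 96 = 864;  3480 + 864 = 4344;  11728 + 4344 = 16072;  32684 + 16072 = 48756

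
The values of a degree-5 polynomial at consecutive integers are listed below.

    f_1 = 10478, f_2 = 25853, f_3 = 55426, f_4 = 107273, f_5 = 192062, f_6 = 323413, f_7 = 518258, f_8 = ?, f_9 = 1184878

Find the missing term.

797201

Using the first 7 terms:
15375, 29573, 51847, 84789, 131351, 194845
14198, 22274, 32942, 46562, 63494
8076, 10668, 13620, 16932
2592, 2952, 3312
360, 360
Constant fifth difference = 360.
Extend forward: 3312 + 360 = 3672;  16932 + 3672 = 20604;  63494 + 20604 = 84098;  194845 + 84098 = 278943;  518258 + 278943 = 797201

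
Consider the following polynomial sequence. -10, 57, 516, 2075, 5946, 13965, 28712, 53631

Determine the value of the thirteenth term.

D1: 67  459  1559  3871  8019  14747  24919
D2: 392  1100  2312  4148  6728  10172
D3: 708  1212  1836  2580  3444
D4: 504  624  744  864
D5: 120  120  120
The fifth differences are constant (120).
864 + 120 = 984;  3444 + 984 = 4428;  10172 + 4428 = 14600;  24919 + 14600 = 39519;  53631 + 39519 = 93150
984 + 120 = 1104;  4428 + 1104 = 5532;  14600 + 5532 = 20132;  39519 + 20132 = 59651;  93150 + 59651 = 152801
1104 + 120 = 1224;  5532 + 1224 = 6756;  20132 + 6756 = 26888;  59651 + 26888 = 86539;  152801 + 86539 = 239340
1224 + 120 = 1344;  6756 + 1344 = 8100;  26888 + 8100 = 34988;  86539 + 34988 = 121527;  239340 + 121527 = 360867
1344 + 120 = 1464;  8100 + 1464 = 9564;  34988 + 9564 = 44552;  121527 + 44552 = 166079;  360867 + 166079 = 526946

526946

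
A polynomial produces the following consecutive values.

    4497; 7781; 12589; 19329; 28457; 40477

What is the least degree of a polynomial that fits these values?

D1: 3284, 4808, 6740, 9128, 12020
D2: 1524, 1932, 2388, 2892
D3: 408, 456, 504
D4: 48, 48
The fourth differences are constant, so the polynomial has degree 4.

4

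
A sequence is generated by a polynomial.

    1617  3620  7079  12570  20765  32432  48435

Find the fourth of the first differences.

8195

Δ: 2003, 3459, 5491, 8195, 11667, 16003
Δ²: 1456, 2032, 2704, 3472, 4336
Δ³: 576, 672, 768, 864
Δ⁴: 96, 96, 96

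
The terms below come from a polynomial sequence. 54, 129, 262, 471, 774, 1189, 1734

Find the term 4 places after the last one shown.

5574

First differences: 75 , 133 , 209 , 303 , 415 , 545
Second differences: 58 , 76 , 94 , 112 , 130
Third differences: 18 , 18 , 18 , 18
Third differences constant at 18.
130 + 18 = 148;  545 + 148 = 693;  1734 + 693 = 2427
148 + 18 = 166;  693 + 166 = 859;  2427 + 859 = 3286
166 + 18 = 184;  859 + 184 = 1043;  3286 + 1043 = 4329
184 + 18 = 202;  1043 + 202 = 1245;  4329 + 1245 = 5574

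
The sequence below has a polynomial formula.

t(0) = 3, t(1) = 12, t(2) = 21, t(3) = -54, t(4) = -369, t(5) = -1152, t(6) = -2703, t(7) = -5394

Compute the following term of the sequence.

-9669

Δ: 9, 9, -75, -315, -783, -1551, -2691
Δ²: 0, -84, -240, -468, -768, -1140
Δ³: -84, -156, -228, -300, -372
Δ⁴: -72, -72, -72, -72
Fourth differences constant at -72.
-372 − 72 = -444;  -1140 − 444 = -1584;  -2691 − 1584 = -4275;  -5394 − 4275 = -9669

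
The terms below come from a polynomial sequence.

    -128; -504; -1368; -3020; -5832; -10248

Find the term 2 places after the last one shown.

-26028

-376, -864, -1652, -2812, -4416
-488, -788, -1160, -1604
-300, -372, -444
-72, -72
Constant fourth difference = -72, so extend:
-444 − 72 = -516;  -1604 − 516 = -2120;  -4416 − 2120 = -6536;  -10248 − 6536 = -16784
-516 − 72 = -588;  -2120 − 588 = -2708;  -6536 − 2708 = -9244;  -16784 − 9244 = -26028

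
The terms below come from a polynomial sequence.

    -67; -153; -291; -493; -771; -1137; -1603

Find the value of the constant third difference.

Δ: -86, -138, -202, -278, -366, -466
Δ²: -52, -64, -76, -88, -100
Δ³: -12, -12, -12, -12

-12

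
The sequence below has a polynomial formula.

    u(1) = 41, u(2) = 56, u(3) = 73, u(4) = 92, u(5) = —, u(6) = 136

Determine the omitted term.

Using the first 4 terms:
First differences: 15  17  19
Second differences: 2  2
Constant second difference = 2.
Extend forward: 19 + 2 = 21;  92 + 21 = 113

113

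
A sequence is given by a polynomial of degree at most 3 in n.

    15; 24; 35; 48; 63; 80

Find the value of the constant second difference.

Δ: 9, 11, 13, 15, 17
Δ²: 2, 2, 2, 2

2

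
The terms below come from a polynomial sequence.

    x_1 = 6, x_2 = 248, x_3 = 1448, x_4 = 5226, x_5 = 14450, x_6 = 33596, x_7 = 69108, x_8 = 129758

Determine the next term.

242  1200  3778  9224  19146  35512  60650
958  2578  5446  9922  16366  25138
1620  2868  4476  6444  8772
1248  1608  1968  2328
360  360  360
Constant fifth difference = 360, so extend:
2328 + 360 = 2688;  8772 + 2688 = 11460;  25138 + 11460 = 36598;  60650 + 36598 = 97248;  129758 + 97248 = 227006

227006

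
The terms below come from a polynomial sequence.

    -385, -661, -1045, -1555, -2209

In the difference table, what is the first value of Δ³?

Δ: -276, -384, -510, -654
Δ²: -108, -126, -144
Δ³: -18, -18

-18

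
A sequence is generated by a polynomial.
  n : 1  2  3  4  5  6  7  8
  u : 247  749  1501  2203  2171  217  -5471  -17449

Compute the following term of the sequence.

502  752  702  -32  -1954  -5688  -11978
250  -50  -734  -1922  -3734  -6290
-300  -684  -1188  -1812  -2556
-384  -504  -624  -744
-120  -120  -120
Fifth differences constant at -120.
-744 − 120 = -864;  -2556 − 864 = -3420;  -6290 − 3420 = -9710;  -11978 − 9710 = -21688;  -17449 − 21688 = -39137

-39137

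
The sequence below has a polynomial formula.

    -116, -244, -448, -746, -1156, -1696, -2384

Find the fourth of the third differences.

Δ: -128, -204, -298, -410, -540, -688
Δ²: -76, -94, -112, -130, -148
Δ³: -18, -18, -18, -18

-18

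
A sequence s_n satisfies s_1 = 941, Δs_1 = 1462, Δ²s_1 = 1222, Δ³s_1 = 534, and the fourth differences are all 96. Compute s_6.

26291

Build the table forward from the leading diagonal:
Δ⁴: 96  96  96  96  96  96
Δ³: 534  630  726  822  918  1014
Δ²: 1222  1756  2386  3112  3934  4852
Δ: 1462  2684  4440  6826  9938  13872
s: 941  2403  5087  9527  16353  26291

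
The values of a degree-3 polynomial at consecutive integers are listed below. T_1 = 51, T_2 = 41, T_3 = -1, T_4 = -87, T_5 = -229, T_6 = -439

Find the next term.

-729

First differences: -10, -42, -86, -142, -210
Second differences: -32, -44, -56, -68
Third differences: -12, -12, -12
The third differences are constant (-12).
-68 − 12 = -80;  -210 − 80 = -290;  -439 − 290 = -729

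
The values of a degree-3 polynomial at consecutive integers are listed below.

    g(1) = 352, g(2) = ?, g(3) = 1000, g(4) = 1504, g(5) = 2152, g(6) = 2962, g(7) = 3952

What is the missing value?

Using the last 5 terms:
504, 648, 810, 990
144, 162, 180
18, 18
Constant third difference = 18.
Extend backward: 144 − 18 = 126;  504 − 126 = 378;  1000 − 378 = 622

622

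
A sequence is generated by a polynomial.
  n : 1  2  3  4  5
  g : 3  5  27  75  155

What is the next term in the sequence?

D1: 2, 22, 48, 80
D2: 20, 26, 32
D3: 6, 6
Third differences constant at 6.
32 + 6 = 38;  80 + 38 = 118;  155 + 118 = 273

273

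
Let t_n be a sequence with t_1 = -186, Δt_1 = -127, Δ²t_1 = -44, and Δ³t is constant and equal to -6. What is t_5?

-982

Build the table forward from the leading diagonal:
D3: -6, -6, -6, -6, -6
D2: -44, -50, -56, -62, -68
D1: -127, -171, -221, -277, -339
t: -186, -313, -484, -705, -982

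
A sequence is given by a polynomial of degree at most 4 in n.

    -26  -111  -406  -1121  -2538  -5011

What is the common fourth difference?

-72

First differences: -85, -295, -715, -1417, -2473
Second differences: -210, -420, -702, -1056
Third differences: -210, -282, -354
Fourth differences: -72, -72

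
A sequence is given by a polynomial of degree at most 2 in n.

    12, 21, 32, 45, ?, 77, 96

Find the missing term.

Using the first 4 terms:
First differences: 9, 11, 13
Second differences: 2, 2
Constant second difference = 2.
Extend forward: 13 + 2 = 15;  45 + 15 = 60

60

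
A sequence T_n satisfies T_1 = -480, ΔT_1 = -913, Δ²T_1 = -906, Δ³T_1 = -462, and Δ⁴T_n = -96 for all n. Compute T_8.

-45427

Build the table forward from the leading diagonal:
Δ⁴: -96  -96  -96  -96  -96  -96  -96  -96
Δ³: -462  -558  -654  -750  -846  -942  -1038  -1134
Δ²: -906  -1368  -1926  -2580  -3330  -4176  -5118  -6156
Δ: -913  -1819  -3187  -5113  -7693  -11023  -15199  -20317
T: -480  -1393  -3212  -6399  -11512  -19205  -30228  -45427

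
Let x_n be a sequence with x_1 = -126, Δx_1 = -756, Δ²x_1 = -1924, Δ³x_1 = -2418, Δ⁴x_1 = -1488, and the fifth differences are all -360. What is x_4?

-10584

Build the table forward from the leading diagonal:
Fifth differences: -360  -360  -360  -360
Fourth differences: -1488  -1848  -2208  -2568
Third differences: -2418  -3906  -5754  -7962
Second differences: -1924  -4342  -8248  -14002
First differences: -756  -2680  -7022  -15270
x: -126  -882  -3562  -10584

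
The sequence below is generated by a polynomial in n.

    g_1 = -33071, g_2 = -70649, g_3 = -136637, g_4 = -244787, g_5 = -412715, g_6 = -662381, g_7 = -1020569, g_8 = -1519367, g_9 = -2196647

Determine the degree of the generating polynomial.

5

-37578, -65988, -108150, -167928, -249666, -358188, -498798, -677280
-28410, -42162, -59778, -81738, -108522, -140610, -178482
-13752, -17616, -21960, -26784, -32088, -37872
-3864, -4344, -4824, -5304, -5784
-480, -480, -480, -480
The fifth differences are constant, so the polynomial has degree 5.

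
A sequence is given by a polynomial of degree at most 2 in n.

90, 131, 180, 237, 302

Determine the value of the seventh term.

First differences: 41  49  57  65
Second differences: 8  8  8
The second differences are constant (8).
65 + 8 = 73;  302 + 73 = 375
73 + 8 = 81;  375 + 81 = 456

456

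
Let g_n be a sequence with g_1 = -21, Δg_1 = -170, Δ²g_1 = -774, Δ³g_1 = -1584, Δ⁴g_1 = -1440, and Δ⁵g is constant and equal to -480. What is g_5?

-13121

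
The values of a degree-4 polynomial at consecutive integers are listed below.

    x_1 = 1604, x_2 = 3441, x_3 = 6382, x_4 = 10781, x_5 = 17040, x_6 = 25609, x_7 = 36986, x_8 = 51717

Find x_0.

565

1837, 2941, 4399, 6259, 8569, 11377, 14731
1104, 1458, 1860, 2310, 2808, 3354
354, 402, 450, 498, 546
48, 48, 48, 48
The fourth differences are constant at 48.
Work back: 354 − 48 = 306;  1104 − 306 = 798;  1837 − 798 = 1039;  1604 − 1039 = 565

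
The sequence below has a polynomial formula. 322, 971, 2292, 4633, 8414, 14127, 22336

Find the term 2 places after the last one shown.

48858

D1: 649, 1321, 2341, 3781, 5713, 8209
D2: 672, 1020, 1440, 1932, 2496
D3: 348, 420, 492, 564
D4: 72, 72, 72
Constant fourth difference = 72, so extend:
564 + 72 = 636;  2496 + 636 = 3132;  8209 + 3132 = 11341;  22336 + 11341 = 33677
636 + 72 = 708;  3132 + 708 = 3840;  11341 + 3840 = 15181;  33677 + 15181 = 48858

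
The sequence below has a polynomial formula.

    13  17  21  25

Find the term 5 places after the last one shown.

45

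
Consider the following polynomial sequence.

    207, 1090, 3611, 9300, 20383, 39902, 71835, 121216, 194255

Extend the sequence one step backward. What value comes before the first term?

First differences: 883  2521  5689  11083  19519  31933  49381  73039
Second differences: 1638  3168  5394  8436  12414  17448  23658
Third differences: 1530  2226  3042  3978  5034  6210
Fourth differences: 696  816  936  1056  1176
Fifth differences: 120  120  120  120
The fifth differences are constant at 120.
Work back: 696 − 120 = 576;  1530 − 576 = 954;  1638 − 954 = 684;  883 − 684 = 199;  207 − 199 = 8

8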